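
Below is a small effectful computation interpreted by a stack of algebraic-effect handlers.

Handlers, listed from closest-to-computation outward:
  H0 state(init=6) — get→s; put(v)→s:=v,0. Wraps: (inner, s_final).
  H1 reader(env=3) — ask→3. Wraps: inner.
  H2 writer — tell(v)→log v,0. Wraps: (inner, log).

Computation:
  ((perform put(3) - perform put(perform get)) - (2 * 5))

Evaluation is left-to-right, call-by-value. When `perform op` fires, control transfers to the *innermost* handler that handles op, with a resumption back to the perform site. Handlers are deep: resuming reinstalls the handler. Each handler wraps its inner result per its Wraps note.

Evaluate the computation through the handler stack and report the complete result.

Answer: ((-10, 3), ())

Step-by-step:
put(3) @ H0 ⇒ s:=3
get @ H0 ⇒ 3
put(3) @ H0 ⇒ s:=3
H0 returns (-10, 3)
H1 returns (-10, 3)
H2 returns ((-10, 3), ())
= ((-10, 3), ())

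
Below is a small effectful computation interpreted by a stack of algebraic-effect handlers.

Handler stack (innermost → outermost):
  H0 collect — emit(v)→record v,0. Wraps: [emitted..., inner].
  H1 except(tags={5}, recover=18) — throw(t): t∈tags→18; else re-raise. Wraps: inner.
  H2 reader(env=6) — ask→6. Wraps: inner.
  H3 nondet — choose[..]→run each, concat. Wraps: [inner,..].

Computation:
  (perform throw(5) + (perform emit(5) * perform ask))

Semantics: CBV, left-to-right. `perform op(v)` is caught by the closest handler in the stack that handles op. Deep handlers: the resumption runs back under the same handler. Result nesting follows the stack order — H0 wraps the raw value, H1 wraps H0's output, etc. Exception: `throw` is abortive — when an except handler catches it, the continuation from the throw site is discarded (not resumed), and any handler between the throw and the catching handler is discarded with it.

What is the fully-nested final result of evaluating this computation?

Answer: [18]

Working:
throw(5) @ H1 caught ⇒ 18
H2 returns 18
H3 returns [18]
= [18]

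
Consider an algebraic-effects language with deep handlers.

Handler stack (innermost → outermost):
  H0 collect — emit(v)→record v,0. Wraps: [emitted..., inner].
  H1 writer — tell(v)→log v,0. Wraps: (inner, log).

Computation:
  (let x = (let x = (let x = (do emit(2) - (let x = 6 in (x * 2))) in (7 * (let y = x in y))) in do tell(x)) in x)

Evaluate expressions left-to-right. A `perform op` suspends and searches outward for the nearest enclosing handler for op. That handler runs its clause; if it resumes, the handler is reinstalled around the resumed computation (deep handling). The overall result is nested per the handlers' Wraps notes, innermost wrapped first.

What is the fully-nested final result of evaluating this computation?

Answer: ([2, 0], (-84))

Step-by-step:
emit(2) @ H0 ⇒ out+=2
tell(-84) @ H1 ⇒ log+=-84
H0 returns [2, 0]
H1 returns ([2, 0], (-84))
= ([2, 0], (-84))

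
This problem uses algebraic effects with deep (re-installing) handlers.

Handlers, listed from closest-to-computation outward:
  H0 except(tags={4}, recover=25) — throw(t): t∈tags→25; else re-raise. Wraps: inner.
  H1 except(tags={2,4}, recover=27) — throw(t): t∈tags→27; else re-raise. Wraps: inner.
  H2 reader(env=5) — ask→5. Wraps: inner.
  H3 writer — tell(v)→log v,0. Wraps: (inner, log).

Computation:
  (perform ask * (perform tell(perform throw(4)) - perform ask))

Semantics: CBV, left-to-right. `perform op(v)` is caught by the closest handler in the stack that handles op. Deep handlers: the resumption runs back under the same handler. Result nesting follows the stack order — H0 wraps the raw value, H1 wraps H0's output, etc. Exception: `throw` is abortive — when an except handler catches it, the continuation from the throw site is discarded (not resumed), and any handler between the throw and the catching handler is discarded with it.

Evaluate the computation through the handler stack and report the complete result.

Step-by-step:
ask @ H2 ⇒ 5
throw(4) @ H0 caught ⇒ 25
H1 returns 25
H2 returns 25
H3 returns (25, ())
= (25, ())

Answer: (25, ())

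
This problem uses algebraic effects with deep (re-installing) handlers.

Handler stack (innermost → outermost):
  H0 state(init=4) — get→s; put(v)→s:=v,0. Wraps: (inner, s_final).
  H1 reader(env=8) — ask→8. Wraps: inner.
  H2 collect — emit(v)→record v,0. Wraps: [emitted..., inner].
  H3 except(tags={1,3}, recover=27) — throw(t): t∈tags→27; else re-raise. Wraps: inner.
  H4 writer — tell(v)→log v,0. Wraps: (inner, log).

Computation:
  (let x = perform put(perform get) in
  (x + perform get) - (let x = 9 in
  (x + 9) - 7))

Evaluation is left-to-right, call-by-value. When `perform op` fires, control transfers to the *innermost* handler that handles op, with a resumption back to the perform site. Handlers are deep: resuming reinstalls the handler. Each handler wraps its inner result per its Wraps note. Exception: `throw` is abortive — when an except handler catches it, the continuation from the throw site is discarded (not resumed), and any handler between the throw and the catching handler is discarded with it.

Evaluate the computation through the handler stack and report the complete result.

Working:
get @ H0 ⇒ 4
put(4) @ H0 ⇒ s:=4
get @ H0 ⇒ 4
H0 returns (-7, 4)
H1 returns (-7, 4)
H2 returns [(-7, 4)]
H3 returns [(-7, 4)]
H4 returns ([(-7, 4)], ())
= ([(-7, 4)], ())

Answer: ([(-7, 4)], ())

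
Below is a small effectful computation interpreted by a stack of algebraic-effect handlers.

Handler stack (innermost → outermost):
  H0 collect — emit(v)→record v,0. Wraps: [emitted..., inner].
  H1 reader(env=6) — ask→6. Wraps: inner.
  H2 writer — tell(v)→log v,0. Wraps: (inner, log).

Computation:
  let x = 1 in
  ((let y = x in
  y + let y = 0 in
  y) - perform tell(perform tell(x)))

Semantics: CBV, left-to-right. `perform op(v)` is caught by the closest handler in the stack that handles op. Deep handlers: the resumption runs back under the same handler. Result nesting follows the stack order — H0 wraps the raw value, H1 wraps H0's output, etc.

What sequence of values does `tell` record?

Working:
tell(1) @ H2 ⇒ log+=1
tell(0) @ H2 ⇒ log+=0
H0 returns [1]
H1 returns [1]
H2 returns ([1], (1, 0))
= ([1], (1, 0))

Answer: (1, 0)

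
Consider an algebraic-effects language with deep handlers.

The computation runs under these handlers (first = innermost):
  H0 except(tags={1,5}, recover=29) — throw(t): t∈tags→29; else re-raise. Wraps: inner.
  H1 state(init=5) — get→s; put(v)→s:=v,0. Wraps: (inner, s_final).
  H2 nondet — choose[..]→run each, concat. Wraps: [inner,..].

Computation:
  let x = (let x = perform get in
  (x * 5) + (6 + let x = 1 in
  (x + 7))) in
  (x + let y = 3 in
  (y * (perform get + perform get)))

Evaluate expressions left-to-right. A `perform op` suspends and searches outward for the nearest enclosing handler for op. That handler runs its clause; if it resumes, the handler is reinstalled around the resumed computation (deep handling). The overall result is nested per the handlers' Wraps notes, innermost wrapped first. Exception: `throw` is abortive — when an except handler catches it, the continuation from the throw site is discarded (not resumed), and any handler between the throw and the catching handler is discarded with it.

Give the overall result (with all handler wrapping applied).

Answer: [(69, 5)]

Step-by-step:
get @ H1 ⇒ 5
get @ H1 ⇒ 5
get @ H1 ⇒ 5
H0 returns 69
H1 returns (69, 5)
H2 returns [(69, 5)]
= [(69, 5)]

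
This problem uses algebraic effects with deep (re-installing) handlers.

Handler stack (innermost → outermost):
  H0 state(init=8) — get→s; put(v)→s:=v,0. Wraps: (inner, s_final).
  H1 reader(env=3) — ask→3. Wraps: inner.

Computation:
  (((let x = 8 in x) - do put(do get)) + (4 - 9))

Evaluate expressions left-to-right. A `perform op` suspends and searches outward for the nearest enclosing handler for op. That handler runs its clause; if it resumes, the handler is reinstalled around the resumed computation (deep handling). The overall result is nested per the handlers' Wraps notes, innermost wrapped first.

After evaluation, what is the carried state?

Answer: 8

Working:
get @ H0 ⇒ 8
put(8) @ H0 ⇒ s:=8
H0 returns (3, 8)
H1 returns (3, 8)
= (3, 8)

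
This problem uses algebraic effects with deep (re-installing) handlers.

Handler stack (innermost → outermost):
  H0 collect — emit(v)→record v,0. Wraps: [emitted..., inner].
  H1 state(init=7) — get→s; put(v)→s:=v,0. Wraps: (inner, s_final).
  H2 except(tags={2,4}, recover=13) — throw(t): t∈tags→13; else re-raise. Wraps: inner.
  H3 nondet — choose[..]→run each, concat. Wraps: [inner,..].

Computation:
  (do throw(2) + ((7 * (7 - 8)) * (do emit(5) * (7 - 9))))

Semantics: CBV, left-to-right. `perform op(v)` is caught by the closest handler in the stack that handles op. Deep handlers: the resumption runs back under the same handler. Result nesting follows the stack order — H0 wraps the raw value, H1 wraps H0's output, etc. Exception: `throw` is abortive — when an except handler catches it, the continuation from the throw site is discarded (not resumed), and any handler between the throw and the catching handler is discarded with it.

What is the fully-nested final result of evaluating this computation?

Answer: [13]

Evaluation trace:
throw(2) @ H2 caught ⇒ 13
H3 returns [13]
= [13]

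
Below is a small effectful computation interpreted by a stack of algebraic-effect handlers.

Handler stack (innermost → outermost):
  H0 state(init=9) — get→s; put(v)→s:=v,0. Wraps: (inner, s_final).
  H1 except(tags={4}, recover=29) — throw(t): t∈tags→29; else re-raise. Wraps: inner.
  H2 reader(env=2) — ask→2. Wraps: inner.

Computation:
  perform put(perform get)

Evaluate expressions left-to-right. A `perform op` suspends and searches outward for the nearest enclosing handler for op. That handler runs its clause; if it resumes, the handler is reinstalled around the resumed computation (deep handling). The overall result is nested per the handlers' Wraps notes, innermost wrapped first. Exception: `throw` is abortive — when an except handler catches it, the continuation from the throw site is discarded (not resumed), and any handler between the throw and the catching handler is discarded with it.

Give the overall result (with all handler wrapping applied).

Answer: (0, 9)

Step-by-step:
get @ H0 ⇒ 9
put(9) @ H0 ⇒ s:=9
H0 returns (0, 9)
H1 returns (0, 9)
H2 returns (0, 9)
= (0, 9)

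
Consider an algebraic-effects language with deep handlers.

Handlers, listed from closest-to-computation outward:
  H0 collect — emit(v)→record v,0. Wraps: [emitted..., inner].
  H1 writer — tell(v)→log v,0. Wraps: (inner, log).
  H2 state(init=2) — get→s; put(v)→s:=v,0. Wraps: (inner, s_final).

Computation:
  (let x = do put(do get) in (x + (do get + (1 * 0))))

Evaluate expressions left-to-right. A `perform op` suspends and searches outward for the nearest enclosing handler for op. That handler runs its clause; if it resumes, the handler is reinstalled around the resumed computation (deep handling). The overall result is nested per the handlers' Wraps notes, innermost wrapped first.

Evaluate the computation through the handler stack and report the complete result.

Answer: (([2], ()), 2)

Step-by-step:
get @ H2 ⇒ 2
put(2) @ H2 ⇒ s:=2
get @ H2 ⇒ 2
H0 returns [2]
H1 returns ([2], ())
H2 returns (([2], ()), 2)
= (([2], ()), 2)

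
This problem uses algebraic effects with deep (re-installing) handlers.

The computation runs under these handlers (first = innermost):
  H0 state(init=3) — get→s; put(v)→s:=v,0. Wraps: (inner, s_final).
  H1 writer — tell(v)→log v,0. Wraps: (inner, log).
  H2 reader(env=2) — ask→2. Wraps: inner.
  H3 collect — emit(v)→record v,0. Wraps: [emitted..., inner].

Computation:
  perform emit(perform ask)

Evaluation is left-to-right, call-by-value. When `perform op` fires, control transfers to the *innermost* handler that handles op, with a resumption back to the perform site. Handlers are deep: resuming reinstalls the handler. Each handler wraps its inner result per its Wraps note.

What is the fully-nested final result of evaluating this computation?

Working:
ask @ H2 ⇒ 2
emit(2) @ H3 ⇒ out+=2
H0 returns (0, 3)
H1 returns ((0, 3), ())
H2 returns ((0, 3), ())
H3 returns [2, ((0, 3), ())]
= [2, ((0, 3), ())]

Answer: [2, ((0, 3), ())]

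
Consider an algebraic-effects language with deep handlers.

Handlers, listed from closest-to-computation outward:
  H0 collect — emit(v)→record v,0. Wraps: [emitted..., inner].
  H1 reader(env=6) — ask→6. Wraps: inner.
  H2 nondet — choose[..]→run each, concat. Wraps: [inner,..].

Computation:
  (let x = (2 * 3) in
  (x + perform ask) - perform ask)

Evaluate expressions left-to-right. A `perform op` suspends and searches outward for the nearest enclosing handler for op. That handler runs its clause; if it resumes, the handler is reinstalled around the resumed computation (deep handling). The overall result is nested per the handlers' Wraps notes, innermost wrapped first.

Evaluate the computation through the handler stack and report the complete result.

Step-by-step:
ask @ H1 ⇒ 6
ask @ H1 ⇒ 6
H0 returns [6]
H1 returns [6]
H2 returns [[6]]
= [[6]]

Answer: [[6]]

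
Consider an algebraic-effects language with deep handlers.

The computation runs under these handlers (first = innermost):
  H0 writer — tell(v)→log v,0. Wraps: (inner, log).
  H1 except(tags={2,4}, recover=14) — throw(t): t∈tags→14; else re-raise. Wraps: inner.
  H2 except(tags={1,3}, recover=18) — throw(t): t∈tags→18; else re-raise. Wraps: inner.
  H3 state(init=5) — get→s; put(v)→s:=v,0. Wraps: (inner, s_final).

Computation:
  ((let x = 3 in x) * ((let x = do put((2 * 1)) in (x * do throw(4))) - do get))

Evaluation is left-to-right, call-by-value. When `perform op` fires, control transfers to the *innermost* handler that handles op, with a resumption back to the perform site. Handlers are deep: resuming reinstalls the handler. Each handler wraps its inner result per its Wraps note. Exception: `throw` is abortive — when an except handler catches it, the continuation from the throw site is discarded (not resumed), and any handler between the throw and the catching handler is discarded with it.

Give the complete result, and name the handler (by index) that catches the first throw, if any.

Answer: (14, 2) ; first throw caught by: H1

Step-by-step:
put(2) @ H3 ⇒ s:=2
throw(4) @ H1 caught ⇒ 14
H2 returns 14
H3 returns (14, 2)
= (14, 2)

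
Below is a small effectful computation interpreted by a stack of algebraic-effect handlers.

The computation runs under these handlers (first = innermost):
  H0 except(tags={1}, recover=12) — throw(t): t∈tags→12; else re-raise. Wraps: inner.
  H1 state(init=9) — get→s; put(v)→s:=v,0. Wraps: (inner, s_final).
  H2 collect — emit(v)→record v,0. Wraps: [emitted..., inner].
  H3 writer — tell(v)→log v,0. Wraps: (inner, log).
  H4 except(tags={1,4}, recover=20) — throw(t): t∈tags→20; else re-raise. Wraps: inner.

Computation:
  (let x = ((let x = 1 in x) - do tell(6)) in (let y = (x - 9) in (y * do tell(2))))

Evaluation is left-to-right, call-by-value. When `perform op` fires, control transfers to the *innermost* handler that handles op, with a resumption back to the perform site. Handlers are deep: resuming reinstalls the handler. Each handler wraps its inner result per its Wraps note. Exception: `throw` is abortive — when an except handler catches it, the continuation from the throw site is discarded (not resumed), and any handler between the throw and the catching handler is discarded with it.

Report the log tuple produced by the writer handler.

Working:
tell(6) @ H3 ⇒ log+=6
tell(2) @ H3 ⇒ log+=2
H0 returns 0
H1 returns (0, 9)
H2 returns [(0, 9)]
H3 returns ([(0, 9)], (6, 2))
H4 returns ([(0, 9)], (6, 2))
= ([(0, 9)], (6, 2))

Answer: (6, 2)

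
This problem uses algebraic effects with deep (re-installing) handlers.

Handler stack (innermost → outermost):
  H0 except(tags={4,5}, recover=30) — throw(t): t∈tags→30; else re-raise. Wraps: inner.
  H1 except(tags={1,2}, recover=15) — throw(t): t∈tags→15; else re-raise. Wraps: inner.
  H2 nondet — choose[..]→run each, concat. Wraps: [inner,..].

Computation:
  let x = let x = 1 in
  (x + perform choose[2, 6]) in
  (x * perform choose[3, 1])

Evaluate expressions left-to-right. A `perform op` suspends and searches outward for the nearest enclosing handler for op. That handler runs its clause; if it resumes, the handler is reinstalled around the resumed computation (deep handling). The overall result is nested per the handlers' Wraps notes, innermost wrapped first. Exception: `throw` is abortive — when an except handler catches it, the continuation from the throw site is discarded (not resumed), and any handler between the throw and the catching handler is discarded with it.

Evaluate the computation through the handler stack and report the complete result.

Answer: [9, 3, 21, 7]

Evaluation trace:
choose[2, 6] @ H2
  branch[0] choose=2:
    choose[3, 1] @ H2
      branch[0] choose=3:
        H0 returns 9
        H1 returns 9
        H2 returns [9]
      branch[1] choose=1:
        H0 returns 3
        H1 returns 3
        H2 returns [3]
  branch[1] choose=6:
    choose[3, 1] @ H2
      branch[0] choose=3:
        H0 returns 21
        H1 returns 21
        H2 returns [21]
      branch[1] choose=1:
        H0 returns 7
        H1 returns 7
        H2 returns [7]
= [9, 3, 21, 7]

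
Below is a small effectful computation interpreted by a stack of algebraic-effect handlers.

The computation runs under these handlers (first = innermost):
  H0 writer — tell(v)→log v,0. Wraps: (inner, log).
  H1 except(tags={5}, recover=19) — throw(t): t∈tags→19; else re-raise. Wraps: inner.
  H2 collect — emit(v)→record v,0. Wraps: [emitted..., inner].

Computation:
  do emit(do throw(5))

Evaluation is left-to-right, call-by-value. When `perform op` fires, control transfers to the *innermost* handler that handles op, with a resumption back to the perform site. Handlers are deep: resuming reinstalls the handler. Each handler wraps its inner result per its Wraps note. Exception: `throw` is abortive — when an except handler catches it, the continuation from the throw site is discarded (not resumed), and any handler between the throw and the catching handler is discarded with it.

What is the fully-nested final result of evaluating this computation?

Answer: [19]

Working:
throw(5) @ H1 caught ⇒ 19
H2 returns [19]
= [19]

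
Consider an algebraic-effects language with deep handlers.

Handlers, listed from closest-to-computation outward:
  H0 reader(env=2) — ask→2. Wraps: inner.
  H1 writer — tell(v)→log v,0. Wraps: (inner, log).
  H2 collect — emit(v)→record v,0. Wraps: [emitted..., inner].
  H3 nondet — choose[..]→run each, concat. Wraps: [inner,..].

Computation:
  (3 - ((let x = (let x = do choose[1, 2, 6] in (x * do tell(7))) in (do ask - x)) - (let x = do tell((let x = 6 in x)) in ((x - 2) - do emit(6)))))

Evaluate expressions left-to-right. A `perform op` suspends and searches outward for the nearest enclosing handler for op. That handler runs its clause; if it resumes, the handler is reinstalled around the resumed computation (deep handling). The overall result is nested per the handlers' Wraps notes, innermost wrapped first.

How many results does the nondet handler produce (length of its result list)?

Step-by-step:
choose[1, 2, 6] @ H3
  branch[0] choose=1:
    tell(7) @ H1 ⇒ log+=7
    ask @ H0 ⇒ 2
    tell(6) @ H1 ⇒ log+=6
    emit(6) @ H2 ⇒ out+=6
    H0 returns -1
    H1 returns (-1, (7, 6))
    H2 returns [6, (-1, (7, 6))]
    H3 returns [[6, (-1, (7, 6))]]
  branch[1] choose=2:
    tell(7) @ H1 ⇒ log+=7
    ask @ H0 ⇒ 2
    tell(6) @ H1 ⇒ log+=6
    emit(6) @ H2 ⇒ out+=6
    H0 returns -1
    H1 returns (-1, (7, 6))
    H2 returns [6, (-1, (7, 6))]
    H3 returns [[6, (-1, (7, 6))]]
  branch[2] choose=6:
    tell(7) @ H1 ⇒ log+=7
    ask @ H0 ⇒ 2
    tell(6) @ H1 ⇒ log+=6
    emit(6) @ H2 ⇒ out+=6
    H0 returns -1
    H1 returns (-1, (7, 6))
    H2 returns [6, (-1, (7, 6))]
    H3 returns [[6, (-1, (7, 6))]]
= [[6, (-1, (7, 6))], [6, (-1, (7, 6))], [6, (-1, (7, 6))]]

Answer: 3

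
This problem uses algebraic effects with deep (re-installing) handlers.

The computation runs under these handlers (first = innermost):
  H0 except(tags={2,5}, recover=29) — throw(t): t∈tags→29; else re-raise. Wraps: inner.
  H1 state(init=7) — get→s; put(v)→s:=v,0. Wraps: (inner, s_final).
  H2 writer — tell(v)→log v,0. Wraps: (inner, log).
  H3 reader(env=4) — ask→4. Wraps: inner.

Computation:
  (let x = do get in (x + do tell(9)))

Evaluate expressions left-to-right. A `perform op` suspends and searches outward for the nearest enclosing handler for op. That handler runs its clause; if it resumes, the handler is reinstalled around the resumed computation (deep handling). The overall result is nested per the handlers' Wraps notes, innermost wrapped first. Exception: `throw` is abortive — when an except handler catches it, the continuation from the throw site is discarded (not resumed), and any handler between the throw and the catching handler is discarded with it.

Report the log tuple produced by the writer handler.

Evaluation trace:
get @ H1 ⇒ 7
tell(9) @ H2 ⇒ log+=9
H0 returns 7
H1 returns (7, 7)
H2 returns ((7, 7), (9))
H3 returns ((7, 7), (9))
= ((7, 7), (9))

Answer: (9)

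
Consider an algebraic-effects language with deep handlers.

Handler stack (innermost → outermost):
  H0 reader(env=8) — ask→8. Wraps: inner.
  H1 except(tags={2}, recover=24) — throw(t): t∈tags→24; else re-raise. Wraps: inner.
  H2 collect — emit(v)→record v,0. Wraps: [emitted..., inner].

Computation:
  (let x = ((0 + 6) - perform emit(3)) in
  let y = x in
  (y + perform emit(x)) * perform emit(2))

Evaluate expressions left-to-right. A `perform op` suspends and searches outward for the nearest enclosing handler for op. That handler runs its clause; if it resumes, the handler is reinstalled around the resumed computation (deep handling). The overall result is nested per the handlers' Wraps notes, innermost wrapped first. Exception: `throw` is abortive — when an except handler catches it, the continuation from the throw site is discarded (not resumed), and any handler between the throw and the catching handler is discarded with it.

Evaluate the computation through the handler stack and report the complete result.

Answer: [3, 6, 2, 0]

Working:
emit(3) @ H2 ⇒ out+=3
emit(6) @ H2 ⇒ out+=6
emit(2) @ H2 ⇒ out+=2
H0 returns 0
H1 returns 0
H2 returns [3, 6, 2, 0]
= [3, 6, 2, 0]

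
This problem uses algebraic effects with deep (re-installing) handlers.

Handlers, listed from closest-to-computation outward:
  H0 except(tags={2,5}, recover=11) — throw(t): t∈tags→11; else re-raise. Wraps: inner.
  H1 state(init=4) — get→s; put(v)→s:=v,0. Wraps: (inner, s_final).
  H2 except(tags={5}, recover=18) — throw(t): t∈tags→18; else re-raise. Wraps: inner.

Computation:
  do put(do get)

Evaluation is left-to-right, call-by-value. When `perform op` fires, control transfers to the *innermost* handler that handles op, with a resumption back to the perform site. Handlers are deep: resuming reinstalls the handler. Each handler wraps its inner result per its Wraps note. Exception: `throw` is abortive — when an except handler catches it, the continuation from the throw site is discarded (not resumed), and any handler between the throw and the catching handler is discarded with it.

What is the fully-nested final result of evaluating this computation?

Working:
get @ H1 ⇒ 4
put(4) @ H1 ⇒ s:=4
H0 returns 0
H1 returns (0, 4)
H2 returns (0, 4)
= (0, 4)

Answer: (0, 4)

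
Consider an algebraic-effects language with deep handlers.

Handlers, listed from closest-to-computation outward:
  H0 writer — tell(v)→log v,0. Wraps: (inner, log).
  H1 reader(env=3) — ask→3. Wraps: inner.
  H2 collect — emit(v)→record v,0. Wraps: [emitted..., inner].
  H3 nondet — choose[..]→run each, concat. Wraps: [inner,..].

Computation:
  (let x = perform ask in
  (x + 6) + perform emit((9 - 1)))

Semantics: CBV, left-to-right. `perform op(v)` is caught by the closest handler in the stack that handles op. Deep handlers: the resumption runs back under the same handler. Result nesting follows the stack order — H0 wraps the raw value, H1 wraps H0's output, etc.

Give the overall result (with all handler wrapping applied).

Answer: [[8, (9, ())]]

Working:
ask @ H1 ⇒ 3
emit(8) @ H2 ⇒ out+=8
H0 returns (9, ())
H1 returns (9, ())
H2 returns [8, (9, ())]
H3 returns [[8, (9, ())]]
= [[8, (9, ())]]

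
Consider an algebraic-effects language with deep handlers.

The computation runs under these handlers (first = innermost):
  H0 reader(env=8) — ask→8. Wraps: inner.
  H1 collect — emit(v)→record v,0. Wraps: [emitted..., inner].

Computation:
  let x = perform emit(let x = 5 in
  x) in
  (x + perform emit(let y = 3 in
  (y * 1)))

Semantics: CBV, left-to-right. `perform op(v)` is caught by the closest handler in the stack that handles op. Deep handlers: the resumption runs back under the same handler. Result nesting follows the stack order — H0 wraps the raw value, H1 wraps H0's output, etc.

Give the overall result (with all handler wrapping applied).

Step-by-step:
emit(5) @ H1 ⇒ out+=5
emit(3) @ H1 ⇒ out+=3
H0 returns 0
H1 returns [5, 3, 0]
= [5, 3, 0]

Answer: [5, 3, 0]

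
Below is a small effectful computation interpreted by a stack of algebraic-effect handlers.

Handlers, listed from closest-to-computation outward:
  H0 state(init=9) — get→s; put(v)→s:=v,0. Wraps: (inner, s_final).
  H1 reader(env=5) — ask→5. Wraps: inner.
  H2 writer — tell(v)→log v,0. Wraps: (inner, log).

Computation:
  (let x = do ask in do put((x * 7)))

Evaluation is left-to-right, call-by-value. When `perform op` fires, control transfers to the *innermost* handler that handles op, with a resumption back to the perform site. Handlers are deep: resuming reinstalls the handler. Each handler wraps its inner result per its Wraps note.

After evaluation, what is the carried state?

Answer: 35

Working:
ask @ H1 ⇒ 5
put(35) @ H0 ⇒ s:=35
H0 returns (0, 35)
H1 returns (0, 35)
H2 returns ((0, 35), ())
= ((0, 35), ())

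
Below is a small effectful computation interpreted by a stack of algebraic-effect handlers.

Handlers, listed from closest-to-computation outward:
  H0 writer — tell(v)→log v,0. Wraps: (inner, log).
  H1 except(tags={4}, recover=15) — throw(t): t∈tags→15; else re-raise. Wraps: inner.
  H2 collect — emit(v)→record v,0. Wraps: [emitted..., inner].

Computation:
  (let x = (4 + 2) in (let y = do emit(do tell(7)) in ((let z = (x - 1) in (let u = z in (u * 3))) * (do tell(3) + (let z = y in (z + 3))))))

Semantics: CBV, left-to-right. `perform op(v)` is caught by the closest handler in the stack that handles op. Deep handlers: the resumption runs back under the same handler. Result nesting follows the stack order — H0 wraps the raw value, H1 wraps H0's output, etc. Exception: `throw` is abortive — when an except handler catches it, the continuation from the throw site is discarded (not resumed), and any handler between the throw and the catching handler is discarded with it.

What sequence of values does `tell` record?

Step-by-step:
tell(7) @ H0 ⇒ log+=7
emit(0) @ H2 ⇒ out+=0
tell(3) @ H0 ⇒ log+=3
H0 returns (45, (7, 3))
H1 returns (45, (7, 3))
H2 returns [0, (45, (7, 3))]
= [0, (45, (7, 3))]

Answer: (7, 3)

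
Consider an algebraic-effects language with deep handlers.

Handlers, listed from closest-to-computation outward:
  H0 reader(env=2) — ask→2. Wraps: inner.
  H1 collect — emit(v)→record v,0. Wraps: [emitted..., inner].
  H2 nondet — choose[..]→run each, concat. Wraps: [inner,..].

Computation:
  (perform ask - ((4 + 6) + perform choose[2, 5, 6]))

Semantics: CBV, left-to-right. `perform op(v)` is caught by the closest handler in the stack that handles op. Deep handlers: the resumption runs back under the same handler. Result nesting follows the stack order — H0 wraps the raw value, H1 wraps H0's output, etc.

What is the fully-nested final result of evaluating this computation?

Evaluation trace:
ask @ H0 ⇒ 2
choose[2, 5, 6] @ H2
  branch[0] choose=2:
    H0 returns -10
    H1 returns [-10]
    H2 returns [[-10]]
  branch[1] choose=5:
    H0 returns -13
    H1 returns [-13]
    H2 returns [[-13]]
  branch[2] choose=6:
    H0 returns -14
    H1 returns [-14]
    H2 returns [[-14]]
= [[-10], [-13], [-14]]

Answer: [[-10], [-13], [-14]]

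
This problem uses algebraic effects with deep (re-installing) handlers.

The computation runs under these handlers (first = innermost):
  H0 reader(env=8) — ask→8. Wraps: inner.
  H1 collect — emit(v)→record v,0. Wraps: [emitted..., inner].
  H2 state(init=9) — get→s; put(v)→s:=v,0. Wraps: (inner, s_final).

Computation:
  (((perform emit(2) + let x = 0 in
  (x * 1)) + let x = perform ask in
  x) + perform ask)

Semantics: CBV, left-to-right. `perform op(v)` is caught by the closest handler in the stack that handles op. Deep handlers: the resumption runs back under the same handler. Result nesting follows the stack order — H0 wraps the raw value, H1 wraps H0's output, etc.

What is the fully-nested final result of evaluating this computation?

Answer: ([2, 16], 9)

Step-by-step:
emit(2) @ H1 ⇒ out+=2
ask @ H0 ⇒ 8
ask @ H0 ⇒ 8
H0 returns 16
H1 returns [2, 16]
H2 returns ([2, 16], 9)
= ([2, 16], 9)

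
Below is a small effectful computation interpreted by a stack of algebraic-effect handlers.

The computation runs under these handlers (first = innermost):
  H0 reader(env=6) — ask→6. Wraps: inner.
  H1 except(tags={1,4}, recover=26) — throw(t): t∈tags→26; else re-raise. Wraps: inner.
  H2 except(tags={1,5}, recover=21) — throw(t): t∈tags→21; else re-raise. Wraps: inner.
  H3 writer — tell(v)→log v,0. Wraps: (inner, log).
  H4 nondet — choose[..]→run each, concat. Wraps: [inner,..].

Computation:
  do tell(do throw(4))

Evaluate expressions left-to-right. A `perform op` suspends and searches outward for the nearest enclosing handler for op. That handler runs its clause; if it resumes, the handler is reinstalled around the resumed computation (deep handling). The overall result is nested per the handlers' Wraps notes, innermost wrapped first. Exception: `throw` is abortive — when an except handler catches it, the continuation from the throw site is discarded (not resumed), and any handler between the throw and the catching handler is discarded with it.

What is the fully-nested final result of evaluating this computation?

Answer: [(26, ())]

Evaluation trace:
throw(4) @ H1 caught ⇒ 26
H2 returns 26
H3 returns (26, ())
H4 returns [(26, ())]
= [(26, ())]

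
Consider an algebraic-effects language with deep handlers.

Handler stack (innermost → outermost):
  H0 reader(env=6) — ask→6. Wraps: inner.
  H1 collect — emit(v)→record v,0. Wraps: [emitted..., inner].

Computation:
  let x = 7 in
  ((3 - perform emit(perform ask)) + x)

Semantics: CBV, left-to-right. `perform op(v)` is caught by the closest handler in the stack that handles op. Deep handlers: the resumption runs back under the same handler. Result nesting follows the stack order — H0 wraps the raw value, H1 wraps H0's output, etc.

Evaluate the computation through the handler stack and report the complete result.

Answer: [6, 10]

Working:
ask @ H0 ⇒ 6
emit(6) @ H1 ⇒ out+=6
H0 returns 10
H1 returns [6, 10]
= [6, 10]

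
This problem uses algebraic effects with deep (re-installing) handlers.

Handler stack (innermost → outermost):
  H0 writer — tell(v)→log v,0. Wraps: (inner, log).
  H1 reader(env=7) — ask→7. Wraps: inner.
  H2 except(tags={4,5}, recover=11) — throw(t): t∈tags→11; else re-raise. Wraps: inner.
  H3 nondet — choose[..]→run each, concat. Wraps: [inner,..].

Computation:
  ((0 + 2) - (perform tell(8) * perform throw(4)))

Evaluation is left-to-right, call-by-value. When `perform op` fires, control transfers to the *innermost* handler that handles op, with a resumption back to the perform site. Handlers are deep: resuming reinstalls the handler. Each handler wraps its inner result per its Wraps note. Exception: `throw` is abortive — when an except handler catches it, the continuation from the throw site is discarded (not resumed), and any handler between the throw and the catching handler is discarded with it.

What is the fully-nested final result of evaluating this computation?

Answer: [11]

Working:
tell(8) @ H0 ⇒ log+=8
throw(4) @ H2 caught ⇒ 11
H3 returns [11]
= [11]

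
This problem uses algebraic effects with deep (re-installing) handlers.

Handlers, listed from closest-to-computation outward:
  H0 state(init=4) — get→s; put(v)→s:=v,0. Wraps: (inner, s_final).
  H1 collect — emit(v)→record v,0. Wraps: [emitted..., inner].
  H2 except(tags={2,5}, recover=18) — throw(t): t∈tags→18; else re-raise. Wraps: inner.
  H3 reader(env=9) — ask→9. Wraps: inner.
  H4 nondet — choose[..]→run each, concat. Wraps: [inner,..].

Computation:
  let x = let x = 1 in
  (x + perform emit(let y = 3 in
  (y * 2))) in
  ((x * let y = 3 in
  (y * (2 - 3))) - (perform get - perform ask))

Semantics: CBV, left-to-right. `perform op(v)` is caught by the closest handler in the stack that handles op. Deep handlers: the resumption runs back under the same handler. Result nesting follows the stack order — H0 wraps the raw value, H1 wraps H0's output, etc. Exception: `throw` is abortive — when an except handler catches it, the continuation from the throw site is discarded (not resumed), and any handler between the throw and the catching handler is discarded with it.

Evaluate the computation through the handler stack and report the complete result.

Evaluation trace:
emit(6) @ H1 ⇒ out+=6
get @ H0 ⇒ 4
ask @ H3 ⇒ 9
H0 returns (2, 4)
H1 returns [6, (2, 4)]
H2 returns [6, (2, 4)]
H3 returns [6, (2, 4)]
H4 returns [[6, (2, 4)]]
= [[6, (2, 4)]]

Answer: [[6, (2, 4)]]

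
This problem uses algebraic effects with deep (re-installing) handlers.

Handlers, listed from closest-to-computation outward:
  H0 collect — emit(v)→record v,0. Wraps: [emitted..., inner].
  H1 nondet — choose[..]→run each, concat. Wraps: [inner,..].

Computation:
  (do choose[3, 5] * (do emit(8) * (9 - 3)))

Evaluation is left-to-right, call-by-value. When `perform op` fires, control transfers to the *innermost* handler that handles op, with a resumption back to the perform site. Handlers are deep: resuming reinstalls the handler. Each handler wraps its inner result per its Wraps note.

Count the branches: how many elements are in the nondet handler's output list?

Answer: 2

Working:
choose[3, 5] @ H1
  branch[0] choose=3:
    emit(8) @ H0 ⇒ out+=8
    H0 returns [8, 0]
    H1 returns [[8, 0]]
  branch[1] choose=5:
    emit(8) @ H0 ⇒ out+=8
    H0 returns [8, 0]
    H1 returns [[8, 0]]
= [[8, 0], [8, 0]]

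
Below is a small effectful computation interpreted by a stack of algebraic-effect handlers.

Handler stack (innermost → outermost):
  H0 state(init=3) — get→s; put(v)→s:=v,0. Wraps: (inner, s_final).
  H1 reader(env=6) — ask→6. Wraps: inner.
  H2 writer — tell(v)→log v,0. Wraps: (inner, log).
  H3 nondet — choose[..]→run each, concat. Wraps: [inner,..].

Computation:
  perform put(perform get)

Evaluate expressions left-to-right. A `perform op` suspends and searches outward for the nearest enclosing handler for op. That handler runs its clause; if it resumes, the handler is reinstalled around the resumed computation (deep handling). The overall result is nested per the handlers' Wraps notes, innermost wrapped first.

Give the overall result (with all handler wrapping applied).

Answer: [((0, 3), ())]

Evaluation trace:
get @ H0 ⇒ 3
put(3) @ H0 ⇒ s:=3
H0 returns (0, 3)
H1 returns (0, 3)
H2 returns ((0, 3), ())
H3 returns [((0, 3), ())]
= [((0, 3), ())]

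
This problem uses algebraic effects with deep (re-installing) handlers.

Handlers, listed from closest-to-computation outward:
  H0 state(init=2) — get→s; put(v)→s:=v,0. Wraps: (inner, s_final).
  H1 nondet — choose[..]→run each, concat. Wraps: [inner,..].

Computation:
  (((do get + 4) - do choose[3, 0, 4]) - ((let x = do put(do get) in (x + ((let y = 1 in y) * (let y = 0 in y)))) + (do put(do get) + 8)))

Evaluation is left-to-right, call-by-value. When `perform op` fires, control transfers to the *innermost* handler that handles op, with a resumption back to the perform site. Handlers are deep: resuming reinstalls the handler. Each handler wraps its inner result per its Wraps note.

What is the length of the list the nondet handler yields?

Answer: 3

Step-by-step:
get @ H0 ⇒ 2
choose[3, 0, 4] @ H1
  branch[0] choose=3:
    get @ H0 ⇒ 2
    put(2) @ H0 ⇒ s:=2
    get @ H0 ⇒ 2
    put(2) @ H0 ⇒ s:=2
    H0 returns (-5, 2)
    H1 returns [(-5, 2)]
  branch[1] choose=0:
    get @ H0 ⇒ 2
    put(2) @ H0 ⇒ s:=2
    get @ H0 ⇒ 2
    put(2) @ H0 ⇒ s:=2
    H0 returns (-2, 2)
    H1 returns [(-2, 2)]
  branch[2] choose=4:
    get @ H0 ⇒ 2
    put(2) @ H0 ⇒ s:=2
    get @ H0 ⇒ 2
    put(2) @ H0 ⇒ s:=2
    H0 returns (-6, 2)
    H1 returns [(-6, 2)]
= [(-5, 2), (-2, 2), (-6, 2)]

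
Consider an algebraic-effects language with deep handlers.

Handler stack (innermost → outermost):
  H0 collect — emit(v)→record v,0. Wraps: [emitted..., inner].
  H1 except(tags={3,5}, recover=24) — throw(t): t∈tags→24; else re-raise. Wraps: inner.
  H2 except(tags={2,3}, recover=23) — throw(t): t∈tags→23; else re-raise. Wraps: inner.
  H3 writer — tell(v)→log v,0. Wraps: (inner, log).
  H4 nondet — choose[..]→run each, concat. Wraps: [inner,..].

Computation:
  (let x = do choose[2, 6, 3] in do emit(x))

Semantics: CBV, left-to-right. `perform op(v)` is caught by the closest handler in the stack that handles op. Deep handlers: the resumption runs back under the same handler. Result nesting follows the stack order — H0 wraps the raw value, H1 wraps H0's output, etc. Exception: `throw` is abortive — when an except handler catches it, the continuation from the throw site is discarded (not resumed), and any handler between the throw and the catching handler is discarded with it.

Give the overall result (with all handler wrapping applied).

Working:
choose[2, 6, 3] @ H4
  branch[0] choose=2:
    emit(2) @ H0 ⇒ out+=2
    H0 returns [2, 0]
    H1 returns [2, 0]
    H2 returns [2, 0]
    H3 returns ([2, 0], ())
    H4 returns [([2, 0], ())]
  branch[1] choose=6:
    emit(6) @ H0 ⇒ out+=6
    H0 returns [6, 0]
    H1 returns [6, 0]
    H2 returns [6, 0]
    H3 returns ([6, 0], ())
    H4 returns [([6, 0], ())]
  branch[2] choose=3:
    emit(3) @ H0 ⇒ out+=3
    H0 returns [3, 0]
    H1 returns [3, 0]
    H2 returns [3, 0]
    H3 returns ([3, 0], ())
    H4 returns [([3, 0], ())]
= [([2, 0], ()), ([6, 0], ()), ([3, 0], ())]

Answer: [([2, 0], ()), ([6, 0], ()), ([3, 0], ())]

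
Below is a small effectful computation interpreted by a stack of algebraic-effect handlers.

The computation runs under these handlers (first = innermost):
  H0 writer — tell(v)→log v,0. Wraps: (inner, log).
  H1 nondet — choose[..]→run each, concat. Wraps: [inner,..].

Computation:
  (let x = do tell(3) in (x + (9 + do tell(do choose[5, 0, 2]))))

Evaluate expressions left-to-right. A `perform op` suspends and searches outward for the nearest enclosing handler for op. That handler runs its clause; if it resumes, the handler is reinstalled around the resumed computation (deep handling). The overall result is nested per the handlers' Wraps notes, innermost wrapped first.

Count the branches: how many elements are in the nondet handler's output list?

Step-by-step:
tell(3) @ H0 ⇒ log+=3
choose[5, 0, 2] @ H1
  branch[0] choose=5:
    tell(5) @ H0 ⇒ log+=5
    H0 returns (9, (3, 5))
    H1 returns [(9, (3, 5))]
  branch[1] choose=0:
    tell(0) @ H0 ⇒ log+=0
    H0 returns (9, (3, 0))
    H1 returns [(9, (3, 0))]
  branch[2] choose=2:
    tell(2) @ H0 ⇒ log+=2
    H0 returns (9, (3, 2))
    H1 returns [(9, (3, 2))]
= [(9, (3, 5)), (9, (3, 0)), (9, (3, 2))]

Answer: 3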